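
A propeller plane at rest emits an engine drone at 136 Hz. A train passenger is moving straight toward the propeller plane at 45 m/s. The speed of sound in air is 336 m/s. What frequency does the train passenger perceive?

Moving observer, stationary source: f' = f · (v + v_o)/v.
f' = 136 × (336 + 45)/336 = 136 × 381/336 ≈ 154 Hz.

154 Hz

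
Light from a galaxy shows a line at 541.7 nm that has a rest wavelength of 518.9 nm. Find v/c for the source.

λ'/λ₀ = 1.0439 > 1 (redshift), so the source is receding.
λ'/λ₀ = √((1 + β)/(1 − β)) for a receding source ⇒ β = (r² − 1)/(r² + 1) with r = λ'/λ₀.
β = (1.0898 − 1)/(1.0898 + 1) ≈ 0.043.

0.043c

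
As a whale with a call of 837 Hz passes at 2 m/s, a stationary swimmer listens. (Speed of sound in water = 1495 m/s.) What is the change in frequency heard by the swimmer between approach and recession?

2.24 Hz

Approaching: f₁ = f · v/(v − v_s) = 837 × 1495/1493 ≈ 838.12 Hz.
Receding: f₂ = f · v/(v + v_s) = 837 × 1495/1497 ≈ 835.88 Hz.
Drop: f₁ − f₂ = 2f·v·v_s/(v² − v_s²) = 2 × 837 × 1495 × 2/(1495² − 2²) ≈ 2.24 Hz.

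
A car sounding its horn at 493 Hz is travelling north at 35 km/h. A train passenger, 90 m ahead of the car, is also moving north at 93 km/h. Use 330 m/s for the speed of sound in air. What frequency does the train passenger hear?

468 Hz

35 km/h = 9.722 m/s; 93 km/h = 25.83 m/s.
The train passenger is ahead, so the car is moving toward it while the train passenger is moving away from the car.
With source approaching and observer receding, f' = f · (v − v_o)/(v − v_s).
f' = 493 × (330 − 25.83)/(330 − 9.722) = 493 × 304.17/320.28 ≈ 468 Hz.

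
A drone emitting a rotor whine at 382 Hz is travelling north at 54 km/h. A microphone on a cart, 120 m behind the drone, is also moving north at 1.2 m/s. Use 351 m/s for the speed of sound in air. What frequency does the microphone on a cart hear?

368 Hz

54 km/h = 15 m/s.
The microphone on a cart is behind, so the drone is moving away from it while the microphone on a cart is moving toward the drone.
With source receding and observer approaching, f' = f · (v + v_o)/(v + v_s).
f' = 382 × (351 + 1.2)/(351 + 15) = 382 × 352.2/366 ≈ 368 Hz.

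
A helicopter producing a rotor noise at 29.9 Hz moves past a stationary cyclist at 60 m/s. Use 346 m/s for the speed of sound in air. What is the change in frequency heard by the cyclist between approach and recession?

10.7 Hz

Approaching: f₁ = f · v/(v − v_s) = 29.9 × 346/286 ≈ 36.2 Hz.
Receding: f₂ = f · v/(v + v_s) = 29.9 × 346/406 ≈ 25.5 Hz.
Drop: f₁ − f₂ = 2f·v·v_s/(v² − v_s²) = 2 × 29.9 × 346 × 60/(346² − 60²) ≈ 10.7 Hz.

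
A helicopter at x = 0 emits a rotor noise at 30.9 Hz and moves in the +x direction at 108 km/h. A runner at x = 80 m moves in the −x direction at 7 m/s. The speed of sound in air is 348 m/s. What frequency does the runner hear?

34.5 Hz

108 km/h = 30 m/s.
The observer lies on the +x side, so the source is heading toward the observer and the observer is heading toward the source.
Both move, so f' = f · (v + v_o)/(v − v_s).
f' = 30.9 × (348 + 7)/(348 − 30) = 30.9 × 355/318 ≈ 34.5 Hz.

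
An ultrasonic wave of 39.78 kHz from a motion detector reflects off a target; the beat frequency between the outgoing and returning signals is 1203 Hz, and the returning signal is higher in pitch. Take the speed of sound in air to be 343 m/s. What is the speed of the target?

Double Doppler shift off a moving reflector: f₂ = f₀ · (v + u)/(v − u) (u > 0 toward emitter).
Returning signal is higher, so f₂ = f₀ + Δf = 39780 + 1203 = 40983 Hz.
Rearranging, u = v · (f₂ − f₀)/(f₂ + f₀) = 343 × 1203/80763 ≈ 5.1 m/s.
So the target is moving at 5.1 m/s toward the emitter.

5.1 m/s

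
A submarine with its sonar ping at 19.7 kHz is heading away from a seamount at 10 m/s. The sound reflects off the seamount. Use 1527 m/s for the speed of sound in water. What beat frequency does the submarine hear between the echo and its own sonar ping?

256 Hz

The seamount receives the sound from a moving source: f₁ = f₀ · v/(v + v_e) = 19.7 × 1527/1537 ≈ 19.572 kHz.
On the return leg the submarine is a moving observer: f₂ = f₁ · (v − v_e)/v = 19.572 × 1517/1527 ≈ 19.444 kHz.
Beat against the emitted tone (with f₀ = 19700 Hz): |f₂ − f₀| = 2v_e·f₀/(v + v_e) = 2 × 10 × 19700/1537 ≈ 256 Hz.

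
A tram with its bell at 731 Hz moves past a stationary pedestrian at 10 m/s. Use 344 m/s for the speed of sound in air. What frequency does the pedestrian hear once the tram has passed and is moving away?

710 Hz

Receding: f₂ = f · v/(v + v_s) = 731 × 344/354 ≈ 710 Hz.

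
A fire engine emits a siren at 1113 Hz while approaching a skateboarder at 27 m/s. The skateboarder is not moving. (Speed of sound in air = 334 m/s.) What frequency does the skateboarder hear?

With the source moving toward a stationary observer, f' = f · v/(v − v_s).
f' = 1113 × 334/(334 − 27) = 1113 × 334/307 ≈ 1211 Hz.

1211 Hz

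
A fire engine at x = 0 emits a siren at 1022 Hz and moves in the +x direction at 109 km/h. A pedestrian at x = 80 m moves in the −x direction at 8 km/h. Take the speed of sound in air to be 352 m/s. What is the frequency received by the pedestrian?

1125 Hz

109 km/h = 30.28 m/s; 8 km/h = 2.222 m/s.
The observer lies on the +x side, so the source is heading toward the observer and the observer is heading toward the source.
With source approaching and observer approaching, f' = f · (v + v_o)/(v − v_s).
f' = 1022 × (352 + 2.222)/(352 − 30.28) = 1022 × 354.22/321.72 ≈ 1125 Hz.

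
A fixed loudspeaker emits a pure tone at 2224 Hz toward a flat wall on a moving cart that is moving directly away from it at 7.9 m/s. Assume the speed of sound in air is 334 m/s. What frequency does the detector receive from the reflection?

The flat wall on a moving cart first receives the wave as a moving observer: f₁ = f₀ · (v − u)/v = 2224 × (334 − 7.9)/334 ≈ 2171 Hz.
The reflection then acts as a moving source: f₂ = f₁ · v/(v + u) ≈ 2121 Hz.

2121 Hz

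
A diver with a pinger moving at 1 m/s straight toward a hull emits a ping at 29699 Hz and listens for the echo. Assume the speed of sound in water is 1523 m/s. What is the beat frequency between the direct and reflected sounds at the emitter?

39.0 Hz

The hull receives the sound from a moving source: f₁ = f₀ · v/(v − v_e) = 29699 × 1523/1522 ≈ 29718.5 Hz.
On the return leg the diver with a pinger is a moving observer: f₂ = f₁ · (v + v_e)/v = 29718.5 × 1524/1523 ≈ 29738.0 Hz.
Beat against the emitted tone: |f₂ − f₀| = 2v_e·f₀/(v − v_e) = 2 × 1 × 29699/1522 ≈ 39.0 Hz.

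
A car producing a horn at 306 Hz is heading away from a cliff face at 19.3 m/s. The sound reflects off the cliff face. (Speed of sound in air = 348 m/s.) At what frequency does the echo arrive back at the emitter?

274 Hz

The cliff face receives the sound from a moving source: f₁ = f₀ · v/(v + v_e) = 306 × 348/367.3 ≈ 290 Hz.
On the return leg the car is a moving observer: f₂ = f₁ · (v − v_e)/v = 290 × 328.7/348 ≈ 274 Hz.
Equivalently f₂ = f₀ · (v − v_e)/(v + v_e).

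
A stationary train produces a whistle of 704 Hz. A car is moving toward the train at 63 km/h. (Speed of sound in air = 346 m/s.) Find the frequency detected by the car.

63 km/h = 17.5 m/s.
Only the observer moves, toward the source, so f' = f · (v + v_o)/v.
f' = 704 × (346 + 17.5)/346 = 704 × 363.5/346 ≈ 740 Hz.

740 Hz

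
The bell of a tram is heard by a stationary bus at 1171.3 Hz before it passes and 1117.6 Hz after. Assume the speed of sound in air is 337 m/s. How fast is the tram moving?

f₁/f₂ = (v + v_s)/(v − v_s), so v_s = v · (f₁ − f₂)/(f₁ + f₂).
v_s = 337 × (1171.3 − 1117.6)/(1171.3 + 1117.6) = 337 × 53.7/2288.9 ≈ 7.9 m/s.

7.9 m/s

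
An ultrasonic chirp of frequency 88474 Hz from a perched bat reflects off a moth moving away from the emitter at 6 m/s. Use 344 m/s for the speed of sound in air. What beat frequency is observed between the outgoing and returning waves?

The moth first receives the wave as a moving observer: f₁ = f₀ · (v − u)/v = 88474 × (344 − 6)/344 ≈ 86931 Hz.
On reflection it acts as a source moving away from the stationary detector: f₂ = f₁ · v/(v + u) = 86931 × 344/350 ≈ 85441 Hz.
Equivalently f₂ = f₀ · (v − u)/(v + u).
Beat frequency: |f₂ − f₀| = 2u·f₀/(v + u) = 2 × 6 × 88474/350 ≈ 3033 Hz.

3033 Hz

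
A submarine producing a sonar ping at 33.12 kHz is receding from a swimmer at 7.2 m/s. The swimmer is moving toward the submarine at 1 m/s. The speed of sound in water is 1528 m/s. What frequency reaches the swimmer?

33.0 kHz

General Doppler shift: f' = f · (v + v_o)/(v + v_s).
f' = 33.12 × (1528 + 1)/(1528 + 7.2) = 33.12 × 1529/1535.2 ≈ 33.0 kHz.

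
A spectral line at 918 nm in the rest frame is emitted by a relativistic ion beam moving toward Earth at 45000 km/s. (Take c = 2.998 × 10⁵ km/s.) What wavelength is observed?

β = v/c = 45000/299800 = 0.1501.
Relativistic Doppler for wavelength: λ' = λ₀ · √((1 − β)/(1 + β)).
λ' = 918 × √(0.8499/1.1501) = 918 × 0.85964 ≈ 789.1 nm.

789.1 nm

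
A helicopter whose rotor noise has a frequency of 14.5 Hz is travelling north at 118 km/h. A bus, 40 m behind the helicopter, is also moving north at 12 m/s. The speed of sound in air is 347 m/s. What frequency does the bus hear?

13.7 Hz

118 km/h = 32.78 m/s.
The bus is behind, so the helicopter is moving away from it while the bus is moving toward the helicopter.
General Doppler shift: f' = f · (v + v_o)/(v + v_s).
f' = 14.5 × (347 + 12)/(347 + 32.78) = 14.5 × 359/379.78 ≈ 13.7 Hz.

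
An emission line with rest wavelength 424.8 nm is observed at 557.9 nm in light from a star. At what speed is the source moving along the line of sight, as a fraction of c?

0.266c

λ'/λ₀ = 1.3133 > 1 (redshift), so the source is receding.
λ'/λ₀ = √((1 + β)/(1 − β)) for a receding source ⇒ β = (r² − 1)/(r² + 1) with r = λ'/λ₀.
β = (1.7248 − 1)/(1.7248 + 1) ≈ 0.266.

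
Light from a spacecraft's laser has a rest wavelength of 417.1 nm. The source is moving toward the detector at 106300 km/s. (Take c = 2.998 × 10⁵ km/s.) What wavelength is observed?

287.9 nm

β = v/c = 106300/299800 = 0.3546.
Relativistic Doppler for wavelength: λ' = λ₀ · √((1 − β)/(1 + β)).
λ' = 417.1 × √(0.6454/1.3546) = 417.1 × 0.69028 ≈ 287.9 nm.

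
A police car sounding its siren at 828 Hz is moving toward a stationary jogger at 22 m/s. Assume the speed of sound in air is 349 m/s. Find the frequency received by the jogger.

With the source moving toward a stationary observer, f' = f · v/(v − v_s).
f' = 828 × 349/(349 − 22) = 828 × 349/327 ≈ 884 Hz.

884 Hz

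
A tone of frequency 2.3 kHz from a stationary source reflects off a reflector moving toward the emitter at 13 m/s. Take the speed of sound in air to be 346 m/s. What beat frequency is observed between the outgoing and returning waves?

The reflector first receives the wave as a moving observer: f₁ = f₀ · (v + u)/v = 2.3 × (346 + 13)/346 ≈ 2.3864 kHz.
The reflection then acts as a moving source: f₂ = f₁ · v/(v − u) ≈ 2.4796 kHz.
Equivalently f₂ = f₀ · (v + u)/(v − u).
Beat frequency (with f₀ = 2300 Hz): |f₂ − f₀| = 2u·f₀/(v − u) = 2 × 13 × 2300/333 ≈ 180 Hz.

180 Hz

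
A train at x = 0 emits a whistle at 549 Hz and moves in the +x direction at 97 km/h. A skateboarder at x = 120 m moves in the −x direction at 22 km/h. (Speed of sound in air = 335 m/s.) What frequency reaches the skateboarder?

97 km/h = 26.94 m/s; 22 km/h = 6.111 m/s.
The observer lies on the +x side, so the source is heading toward the observer and the observer is heading toward the source.
Both move, so f' = f · (v + v_o)/(v − v_s).
f' = 549 × (335 + 6.111)/(335 − 26.94) = 549 × 341.11/308.06 ≈ 608 Hz.

608 Hz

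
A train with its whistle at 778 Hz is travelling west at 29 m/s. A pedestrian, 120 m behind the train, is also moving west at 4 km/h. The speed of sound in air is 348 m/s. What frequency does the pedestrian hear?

4 km/h = 1.111 m/s.
The pedestrian is behind, so the train is moving away from it while the pedestrian is moving toward the train.
Both move, so f' = f · (v + v_o)/(v + v_s).
f' = 778 × (348 + 1.111)/(348 + 29) = 778 × 349.11/377 ≈ 720 Hz.

720 Hz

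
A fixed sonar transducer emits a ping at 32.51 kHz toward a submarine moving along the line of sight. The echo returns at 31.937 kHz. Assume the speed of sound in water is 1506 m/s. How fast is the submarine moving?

Double Doppler shift off a moving reflector: f₂ = f₀ · (v + u)/(v − u) (u > 0 toward emitter).
Rearranging, u = v · (f₂ − f₀)/(f₂ + f₀) = 1506 × -0.573/64.447 ≈ -13.4 m/s.
So the submarine is moving at 13.4 m/s away from the emitter.

13.4 m/s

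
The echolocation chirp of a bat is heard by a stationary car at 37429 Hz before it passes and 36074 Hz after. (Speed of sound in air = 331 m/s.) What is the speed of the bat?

f₁/f₂ = (v + v_s)/(v − v_s), so v_s = v · (f₁ − f₂)/(f₁ + f₂).
v_s = 331 × (37429 − 36074)/(37429 + 36074) = 331 × 1355/73503 ≈ 6.1 m/s.

6.1 m/s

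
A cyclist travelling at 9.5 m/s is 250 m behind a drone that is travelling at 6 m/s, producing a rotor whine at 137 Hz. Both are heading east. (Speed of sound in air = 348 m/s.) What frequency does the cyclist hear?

138 Hz

The cyclist is behind, so the drone is moving away from it while the cyclist is moving toward the drone.
General Doppler shift: f' = f · (v + v_o)/(v + v_s).
f' = 137 × (348 + 9.5)/(348 + 6) = 137 × 357.5/354 ≈ 138 Hz.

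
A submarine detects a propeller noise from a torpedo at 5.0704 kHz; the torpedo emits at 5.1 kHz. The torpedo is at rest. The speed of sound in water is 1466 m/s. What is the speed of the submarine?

f' < f, so the submarine is receding.
f' = f · (v − v_o)/v ⇒ v_o = v · |f'/f − 1|.
v_o = 1466 × |5.0704/5.1 − 1| = 1466 × 0.005804 ≈ 8.5 m/s.

8.5 m/s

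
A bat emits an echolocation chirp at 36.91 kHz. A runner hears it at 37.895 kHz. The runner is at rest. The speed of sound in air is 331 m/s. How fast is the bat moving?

f' > f, so the bat is approaching.
f' = f · v/(v − v_s) ⇒ v_s = v · |1 − f/f'|.
v_s = 331 × |1 − 36.91/37.895| = 331 × 0.02599 ≈ 8.6 m/s.

8.6 m/s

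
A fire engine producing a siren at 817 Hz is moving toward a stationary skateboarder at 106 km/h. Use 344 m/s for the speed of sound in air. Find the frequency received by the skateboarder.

106 km/h = 29.44 m/s.
With the source moving toward a stationary observer, f' = f · v/(v − v_s).
f' = 817 × 344/(344 − 29.44) = 817 × 344/314.6 ≈ 893 Hz.

893 Hz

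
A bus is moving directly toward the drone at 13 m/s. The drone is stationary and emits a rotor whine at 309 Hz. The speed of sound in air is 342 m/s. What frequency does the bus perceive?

321 Hz

Moving observer, stationary source: f' = f · (v + v_o)/v.
f' = 309 × (342 + 13)/342 = 309 × 355/342 ≈ 321 Hz.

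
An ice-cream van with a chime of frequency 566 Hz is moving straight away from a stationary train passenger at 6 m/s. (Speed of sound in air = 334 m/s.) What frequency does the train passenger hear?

Moving source, stationary observer: f' = f · v/(v + v_s) since the source is receding.
f' = 566 × 334/(334 + 6) = 566 × 334/340 ≈ 556 Hz.

556 Hz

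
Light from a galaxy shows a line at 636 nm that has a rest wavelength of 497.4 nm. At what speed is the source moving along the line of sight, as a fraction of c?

λ'/λ₀ = 1.2786 > 1 (redshift), so the source is receding.
λ'/λ₀ = √((1 + β)/(1 − β)) for a receding source ⇒ β = (r² − 1)/(r² + 1) with r = λ'/λ₀.
β = (1.6349 − 1)/(1.6349 + 1) ≈ 0.241.

0.241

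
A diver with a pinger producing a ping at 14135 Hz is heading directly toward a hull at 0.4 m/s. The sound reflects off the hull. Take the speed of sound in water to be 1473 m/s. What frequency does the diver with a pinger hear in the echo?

The hull receives the sound from a moving source: f₁ = f₀ · v/(v − v_e) = 14135 × 1473/1472.6 ≈ 14139 Hz.
On the return leg the diver with a pinger is a moving observer: f₂ = f₁ · (v + v_e)/v = 14139 × 1473.4/1473 ≈ 14143 Hz.

14143 Hz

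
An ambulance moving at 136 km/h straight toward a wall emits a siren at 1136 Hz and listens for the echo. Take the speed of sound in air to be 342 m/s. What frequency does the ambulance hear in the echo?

1418 Hz

136 km/h = 37.78 m/s.
The wall receives the sound from a moving source: f₁ = f₀ · v/(v − v_e) = 1136 × 342/304.22 ≈ 1277 Hz.
On the return leg the ambulance is a moving observer: f₂ = f₁ · (v + v_e)/v = 1277 × 379.78/342 ≈ 1418 Hz.
Equivalently f₂ = f₀ · (v + v_e)/(v − v_e).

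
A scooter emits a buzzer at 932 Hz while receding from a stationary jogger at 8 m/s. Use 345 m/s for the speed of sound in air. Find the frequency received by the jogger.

Only the source moves, away from the listener, so f' = f · v/(v + v_s).
f' = 932 × 345/(345 + 8) = 932 × 345/353 ≈ 911 Hz.

911 Hz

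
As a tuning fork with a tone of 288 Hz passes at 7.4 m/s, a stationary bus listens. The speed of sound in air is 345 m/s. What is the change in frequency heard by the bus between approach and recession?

Approaching: f₁ = f · v/(v − v_s) = 288 × 345/337.6 ≈ 294.3 Hz.
Receding: f₂ = f · v/(v + v_s) = 288 × 345/352.4 ≈ 282.0 Hz.
Drop: f₁ − f₂ = 2f·v·v_s/(v² − v_s²) = 2 × 288 × 345 × 7.4/(345² − 7.4²) ≈ 12.4 Hz.

12.4 Hz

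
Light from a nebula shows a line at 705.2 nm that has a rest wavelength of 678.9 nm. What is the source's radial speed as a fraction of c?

0.038c

λ'/λ₀ = 1.0387 > 1 (redshift), so the source is receding.
λ'/λ₀ = √((1 + β)/(1 − β)) for a receding source ⇒ β = (r² − 1)/(r² + 1) with r = λ'/λ₀.
β = (1.0790 − 1)/(1.0790 + 1) ≈ 0.038.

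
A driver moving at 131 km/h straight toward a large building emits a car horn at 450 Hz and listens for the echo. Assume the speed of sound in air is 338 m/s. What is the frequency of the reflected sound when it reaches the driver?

131 km/h = 36.39 m/s.
The large building receives the sound from a moving source: f₁ = f₀ · v/(v − v_e) = 450 × 338/301.61 ≈ 504 Hz.
On the return leg the driver is a moving observer: f₂ = f₁ · (v + v_e)/v = 504 × 374.39/338 ≈ 559 Hz.

559 Hz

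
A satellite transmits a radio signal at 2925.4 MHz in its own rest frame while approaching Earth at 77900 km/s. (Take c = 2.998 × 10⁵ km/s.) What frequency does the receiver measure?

3816.6 MHz

β = v/c = 77900/299800 = 0.2598.
Relativistic Doppler for frequency: f' = f₀ · √((1 + β)/(1 − β)).
f' = 2925.4 × √(1.2598/0.7402) = 2925.4 × 1.30465 ≈ 3816.6 MHz.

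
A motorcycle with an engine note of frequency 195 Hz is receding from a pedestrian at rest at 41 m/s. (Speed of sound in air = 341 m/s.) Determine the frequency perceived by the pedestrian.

174 Hz

Moving source, stationary observer: f' = f · v/(v + v_s) since the source is receding.
f' = 195 × 341/(341 + 41) = 195 × 341/382 ≈ 174 Hz.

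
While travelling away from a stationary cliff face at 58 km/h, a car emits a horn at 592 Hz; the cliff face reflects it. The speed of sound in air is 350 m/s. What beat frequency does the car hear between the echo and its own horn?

58 km/h = 16.11 m/s.
The cliff face receives the sound from a moving source: f₁ = f₀ · v/(v + v_e) = 592 × 350/366.11 ≈ 565.9 Hz.
On the return leg the car is a moving observer: f₂ = f₁ · (v − v_e)/v = 565.9 × 333.89/350 ≈ 539.9 Hz.
Beat against the emitted tone: |f₂ − f₀| = 2v_e·f₀/(v + v_e) = 2 × 16.11 × 592/366.11 ≈ 52.1 Hz.

52.1 Hz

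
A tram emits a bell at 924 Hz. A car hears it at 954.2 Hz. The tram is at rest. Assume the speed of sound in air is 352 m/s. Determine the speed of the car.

11.5 m/s

f' > f, so the car is approaching.
f' = f · (v + v_o)/v ⇒ v_o = v · |f'/f − 1|.
v_o = 352 × |954.2/924 − 1| = 352 × 0.03268 ≈ 11.5 m/s.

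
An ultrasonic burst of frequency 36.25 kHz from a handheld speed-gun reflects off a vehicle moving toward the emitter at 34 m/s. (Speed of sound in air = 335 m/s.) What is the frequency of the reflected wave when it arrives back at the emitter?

44.4 kHz

The vehicle first receives the wave as a moving observer: f₁ = f₀ · (v + u)/v = 36.25 × (335 + 34)/335 ≈ 39.9 kHz.
The reflection then acts as a moving source: f₂ = f₁ · v/(v − u) ≈ 44.4 kHz.
Equivalently f₂ = f₀ · (v + u)/(v − u).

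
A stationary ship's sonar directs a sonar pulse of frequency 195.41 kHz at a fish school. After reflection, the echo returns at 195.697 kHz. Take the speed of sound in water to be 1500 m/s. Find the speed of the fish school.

Double Doppler shift off a moving reflector: f₂ = f₀ · (v + u)/(v − u) (u > 0 toward emitter).
Rearranging, u = v · (f₂ − f₀)/(f₂ + f₀) = 1500 × 0.287/391.107 ≈ 1.10 m/s.
So the fish school is moving at 1.10 m/s toward the emitter.

1.10 m/s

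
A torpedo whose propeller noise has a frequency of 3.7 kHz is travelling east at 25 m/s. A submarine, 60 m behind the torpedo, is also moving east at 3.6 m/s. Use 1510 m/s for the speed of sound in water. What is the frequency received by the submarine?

The submarine is behind, so the torpedo is moving away from it while the submarine is moving toward the torpedo.
Both move, so f' = f · (v + v_o)/(v + v_s).
f' = 3.7 × (1510 + 3.6)/(1510 + 25) = 3.7 × 1513.6/1535 ≈ 3.65 kHz.

3.65 kHz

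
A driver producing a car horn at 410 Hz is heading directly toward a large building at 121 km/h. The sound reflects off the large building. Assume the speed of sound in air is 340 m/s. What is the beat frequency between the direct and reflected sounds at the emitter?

121 km/h = 33.61 m/s.
The large building receives the sound from a moving source: f₁ = f₀ · v/(v − v_e) = 410 × 340/306.39 ≈ 455.0 Hz.
On the return leg the driver is a moving observer: f₂ = f₁ · (v + v_e)/v = 455.0 × 373.61/340 ≈ 500.0 Hz.
Beat against the emitted tone: |f₂ − f₀| = 2v_e·f₀/(v − v_e) = 2 × 33.61 × 410/306.39 ≈ 90 Hz.

90 Hz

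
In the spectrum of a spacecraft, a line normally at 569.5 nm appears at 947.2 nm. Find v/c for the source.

λ'/λ₀ = 1.6632 > 1 (redshift), so the source is receding.
λ'/λ₀ = √((1 + β)/(1 − β)) for a receding source ⇒ β = (r² − 1)/(r² + 1) with r = λ'/λ₀.
β = (2.7663 − 1)/(2.7663 + 1) ≈ 0.469.

0.469c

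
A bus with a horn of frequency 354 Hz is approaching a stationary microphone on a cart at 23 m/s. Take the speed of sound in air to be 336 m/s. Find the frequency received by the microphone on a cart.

380 Hz

Moving source, stationary observer: f' = f · v/(v − v_s) since the source is approaching.
f' = 354 × 336/(336 − 23) = 354 × 336/313 ≈ 380 Hz.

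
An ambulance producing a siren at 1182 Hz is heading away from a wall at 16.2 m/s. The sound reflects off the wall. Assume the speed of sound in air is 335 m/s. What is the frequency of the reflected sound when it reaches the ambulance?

The wall receives the sound from a moving source: f₁ = f₀ · v/(v + v_e) = 1182 × 335/351.2 ≈ 1127 Hz.
On the return leg the ambulance is a moving observer: f₂ = f₁ · (v − v_e)/v = 1127 × 318.8/335 ≈ 1073 Hz.

1073 Hz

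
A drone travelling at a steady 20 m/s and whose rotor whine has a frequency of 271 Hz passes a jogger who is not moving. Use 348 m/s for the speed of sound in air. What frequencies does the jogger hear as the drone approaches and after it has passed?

Approaching: f₁ = f · v/(v − v_s) = 271 × 348/328 ≈ 288 Hz.
Receding: f₂ = f · v/(v + v_s) = 271 × 348/368 ≈ 256 Hz.

288 Hz approaching; 256 Hz receding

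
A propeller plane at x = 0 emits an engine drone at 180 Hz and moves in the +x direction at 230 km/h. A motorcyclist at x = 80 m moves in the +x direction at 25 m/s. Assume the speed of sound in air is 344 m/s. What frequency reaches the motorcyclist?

230 km/h = 63.89 m/s.
The observer lies on the +x side, so the source is heading toward the observer and the observer is heading away from the source.
General Doppler shift: f' = f · (v − v_o)/(v − v_s).
f' = 180 × (344 − 25)/(344 − 63.89) = 180 × 319/280.11 ≈ 205 Hz.

205 Hz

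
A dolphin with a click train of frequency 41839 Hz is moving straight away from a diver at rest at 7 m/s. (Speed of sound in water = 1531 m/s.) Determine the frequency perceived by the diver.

Only the source moves, away from the listener, so f' = f · v/(v + v_s).
f' = 41839 × 1531/(1531 + 7) = 41839 × 1531/1538 ≈ 41649 Hz.

41649 Hz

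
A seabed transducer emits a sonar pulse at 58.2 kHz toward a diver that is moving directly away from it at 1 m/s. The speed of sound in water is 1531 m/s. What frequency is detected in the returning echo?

At the diver (a moving observer), f₁ = f₀ · (v − u)/v = 58.2 × 1530/1531 ≈ 58.2 kHz.
On reflection it acts as a source moving away from the stationary detector: f₂ = f₁ · v/(v + u) = 58.2 × 1531/1532 ≈ 58.1 kHz.

58.1 kHz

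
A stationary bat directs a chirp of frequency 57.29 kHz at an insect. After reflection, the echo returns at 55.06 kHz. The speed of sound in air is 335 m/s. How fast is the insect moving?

6.6 m/s

Double Doppler shift off a moving reflector: f₂ = f₀ · (v + u)/(v − u) (u > 0 toward emitter).
Rearranging, u = v · (f₂ − f₀)/(f₂ + f₀) = 335 × -2.23/112.35 ≈ -6.6 m/s.
So the insect is moving at 6.6 m/s away from the emitter.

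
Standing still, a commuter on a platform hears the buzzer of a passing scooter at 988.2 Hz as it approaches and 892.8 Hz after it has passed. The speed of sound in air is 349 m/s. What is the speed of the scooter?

f₁/f₂ = (v + v_s)/(v − v_s), so v_s = v · (f₁ − f₂)/(f₁ + f₂).
v_s = 349 × (988.2 − 892.8)/(988.2 + 892.8) = 349 × 95.4/1881.0 ≈ 17.7 m/s.

17.7 m/s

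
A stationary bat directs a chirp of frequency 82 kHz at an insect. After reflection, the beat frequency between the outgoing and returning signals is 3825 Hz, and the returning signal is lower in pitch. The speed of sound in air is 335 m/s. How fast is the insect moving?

Double Doppler shift off a moving reflector: f₂ = f₀ · (v + u)/(v − u) (u > 0 toward emitter).
Returning signal is lower, so f₂ = f₀ − Δf = 82000 − 3825 = 78175 Hz.
Rearranging, u = v · (f₂ − f₀)/(f₂ + f₀) = 335 × -3825/160175 ≈ -8.0 m/s.
So the insect is moving at 8.0 m/s away from the emitter.

8.0 m/s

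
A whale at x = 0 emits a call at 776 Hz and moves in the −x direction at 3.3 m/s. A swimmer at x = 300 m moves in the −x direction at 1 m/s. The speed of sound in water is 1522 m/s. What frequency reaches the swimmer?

The observer lies on the +x side, so the source is heading away from the observer and the observer is heading toward the source.
General Doppler shift: f' = f · (v + v_o)/(v + v_s).
f' = 776 × (1522 + 1)/(1522 + 3.3) = 776 × 1523/1525.3 ≈ 775 Hz.

775 Hz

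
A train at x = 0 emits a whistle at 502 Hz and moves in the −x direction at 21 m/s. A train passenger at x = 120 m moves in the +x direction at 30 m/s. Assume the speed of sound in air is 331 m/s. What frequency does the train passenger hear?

429 Hz

The observer lies on the +x side, so the source is heading away from the observer and the observer is heading away from the source.
General Doppler shift: f' = f · (v − v_o)/(v + v_s).
f' = 502 × (331 − 30)/(331 + 21) = 502 × 301/352 ≈ 429 Hz.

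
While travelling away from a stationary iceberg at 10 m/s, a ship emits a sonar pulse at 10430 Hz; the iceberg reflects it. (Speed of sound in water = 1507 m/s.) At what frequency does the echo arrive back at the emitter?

The iceberg receives the sound from a moving source: f₁ = f₀ · v/(v + v_e) = 10430 × 1507/1517 ≈ 10361 Hz.
On the return leg the ship is a moving observer: f₂ = f₁ · (v − v_e)/v = 10361 × 1497/1507 ≈ 10292 Hz.
Equivalently f₂ = f₀ · (v − v_e)/(v + v_e).

10292 Hz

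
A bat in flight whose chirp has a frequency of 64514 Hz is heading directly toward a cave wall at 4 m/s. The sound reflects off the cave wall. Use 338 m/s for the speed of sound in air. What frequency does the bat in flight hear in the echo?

66059 Hz

The cave wall receives the sound from a moving source: f₁ = f₀ · v/(v − v_e) = 64514 × 338/334 ≈ 65287 Hz.
On the return leg the bat in flight is a moving observer: f₂ = f₁ · (v + v_e)/v = 65287 × 342/338 ≈ 66059 Hz.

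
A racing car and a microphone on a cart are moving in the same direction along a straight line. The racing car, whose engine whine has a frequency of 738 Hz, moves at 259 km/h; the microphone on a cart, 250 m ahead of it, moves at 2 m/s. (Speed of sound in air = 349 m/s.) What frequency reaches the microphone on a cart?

924 Hz

259 km/h = 71.94 m/s.
The microphone on a cart is ahead, so the racing car is moving toward it while the microphone on a cart is moving away from the racing car.
Both move, so f' = f · (v − v_o)/(v − v_s).
f' = 738 × (349 − 2)/(349 − 71.94) = 738 × 347/277.06 ≈ 924 Hz.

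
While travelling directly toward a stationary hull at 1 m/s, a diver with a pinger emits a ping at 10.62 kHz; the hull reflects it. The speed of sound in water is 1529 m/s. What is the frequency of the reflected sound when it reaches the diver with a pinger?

10.63 kHz

The hull receives the sound from a moving source: f₁ = f₀ · v/(v − v_e) = 10.62 × 1529/1528 ≈ 10.63 kHz.
On the return leg the diver with a pinger is a moving observer: f₂ = f₁ · (v + v_e)/v = 10.63 × 1530/1529 ≈ 10.63 kHz.
Equivalently f₂ = f₀ · (v + v_e)/(v − v_e).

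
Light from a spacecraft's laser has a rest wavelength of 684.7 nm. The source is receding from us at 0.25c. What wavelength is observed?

Relativistic Doppler for wavelength: λ' = λ₀ · √((1 + β)/(1 − β)).
λ' = 684.7 × √(1.2500/0.7500) = 684.7 × 1.29099 ≈ 883.9 nm.

883.9 nm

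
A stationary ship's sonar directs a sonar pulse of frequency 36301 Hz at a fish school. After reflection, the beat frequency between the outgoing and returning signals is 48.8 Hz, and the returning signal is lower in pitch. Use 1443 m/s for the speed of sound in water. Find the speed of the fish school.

Double Doppler shift off a moving reflector: f₂ = f₀ · (v + u)/(v − u) (u > 0 toward emitter).
Returning signal is lower, so f₂ = f₀ − Δf = 36301 − 48.8 = 36252.2 Hz.
Rearranging, u = v · (f₂ − f₀)/(f₂ + f₀) = 1443 × -48.8/72553.2 ≈ -0.97 m/s.
So the fish school is moving at 0.97 m/s away from the emitter.

0.97 m/s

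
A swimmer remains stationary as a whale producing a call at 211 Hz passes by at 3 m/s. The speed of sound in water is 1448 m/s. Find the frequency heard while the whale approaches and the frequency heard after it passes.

Approaching: f₁ = f · v/(v − v_s) = 211 × 1448/1445 ≈ 211 Hz.
Receding: f₂ = f · v/(v + v_s) = 211 × 1448/1451 ≈ 211 Hz.

211 Hz approaching; 211 Hz receding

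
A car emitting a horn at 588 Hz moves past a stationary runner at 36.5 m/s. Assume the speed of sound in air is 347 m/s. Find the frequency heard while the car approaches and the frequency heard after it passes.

657 Hz approaching; 532 Hz receding

Approaching: f₁ = f · v/(v − v_s) = 588 × 347/310.5 ≈ 657 Hz.
Receding: f₂ = f · v/(v + v_s) = 588 × 347/383.5 ≈ 532 Hz.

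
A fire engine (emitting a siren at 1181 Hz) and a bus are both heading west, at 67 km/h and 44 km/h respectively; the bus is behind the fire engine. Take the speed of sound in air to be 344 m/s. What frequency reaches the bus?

67 km/h = 18.61 m/s; 44 km/h = 12.22 m/s.
The bus is behind, so the fire engine is moving away from it while the bus is moving toward the fire engine.
With source receding and observer approaching, f' = f · (v + v_o)/(v + v_s).
f' = 1181 × (344 + 12.22)/(344 + 18.61) = 1181 × 356.22/362.61 ≈ 1160 Hz.

1160 Hz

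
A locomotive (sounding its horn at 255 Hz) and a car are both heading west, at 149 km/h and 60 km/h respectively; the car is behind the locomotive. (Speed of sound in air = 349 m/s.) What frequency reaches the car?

239 Hz

149 km/h = 41.39 m/s; 60 km/h = 16.67 m/s.
The car is behind, so the locomotive is moving away from it while the car is moving toward the locomotive.
With source receding and observer approaching, f' = f · (v + v_o)/(v + v_s).
f' = 255 × (349 + 16.67)/(349 + 41.39) = 255 × 365.67/390.39 ≈ 239 Hz.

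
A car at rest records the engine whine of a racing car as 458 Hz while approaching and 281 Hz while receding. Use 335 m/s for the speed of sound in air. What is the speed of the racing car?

80 m/s

f₁/f₂ = (v + v_s)/(v − v_s), so v_s = v · (f₁ − f₂)/(f₁ + f₂).
v_s = 335 × (458 − 281)/(458 + 281) = 335 × 177/739 ≈ 80 m/s.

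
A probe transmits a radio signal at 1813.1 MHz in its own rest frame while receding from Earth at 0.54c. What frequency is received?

Relativistic Doppler for frequency: f' = f₀ · √((1 − β)/(1 + β)).
f' = 1813.1 × √(0.4600/1.5400) = 1813.1 × 0.54654 ≈ 990.9 MHz.

990.9 MHz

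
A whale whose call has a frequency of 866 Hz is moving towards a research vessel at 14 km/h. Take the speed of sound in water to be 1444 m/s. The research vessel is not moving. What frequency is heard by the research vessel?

14 km/h = 3.889 m/s.
Moving source, stationary observer: f' = f · v/(v − v_s) since the source is approaching.
f' = 866 × 1444/(1444 − 3.889) = 866 × 1444/1440 ≈ 868 Hz.

868 Hz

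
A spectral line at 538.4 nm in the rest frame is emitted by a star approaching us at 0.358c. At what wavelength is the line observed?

370.2 nm

Relativistic Doppler for wavelength: λ' = λ₀ · √((1 − β)/(1 + β)).
λ' = 538.4 × √(0.6420/1.3580) = 538.4 × 0.68757 ≈ 370.2 nm.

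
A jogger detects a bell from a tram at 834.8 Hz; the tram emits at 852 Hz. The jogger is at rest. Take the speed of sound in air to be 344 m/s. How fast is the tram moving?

7.1 m/s

f' < f, so the tram is receding.
f' = f · v/(v + v_s) ⇒ v_s = v · |1 − f/f'|.
v_s = 344 × |1 − 852/834.8| = 344 × 0.0206 ≈ 7.1 m/s.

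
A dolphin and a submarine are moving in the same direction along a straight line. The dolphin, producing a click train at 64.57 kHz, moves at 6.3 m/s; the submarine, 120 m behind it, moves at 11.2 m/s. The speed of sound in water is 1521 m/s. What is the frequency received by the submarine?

The submarine is behind, so the dolphin is moving away from it while the submarine is moving toward the dolphin.
With source receding and observer approaching, f' = f · (v + v_o)/(v + v_s).
f' = 64.57 × (1521 + 11.2)/(1521 + 6.3) = 64.57 × 1532.2/1527.3 ≈ 64.8 kHz.

64.8 kHz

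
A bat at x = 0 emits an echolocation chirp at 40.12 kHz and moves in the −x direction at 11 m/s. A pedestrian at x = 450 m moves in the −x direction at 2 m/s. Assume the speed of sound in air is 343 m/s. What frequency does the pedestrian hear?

39.1 kHz

The observer lies on the +x side, so the source is heading away from the observer and the observer is heading toward the source.
General Doppler shift: f' = f · (v + v_o)/(v + v_s).
f' = 40.12 × (343 + 2)/(343 + 11) = 40.12 × 345/354 ≈ 39.1 kHz.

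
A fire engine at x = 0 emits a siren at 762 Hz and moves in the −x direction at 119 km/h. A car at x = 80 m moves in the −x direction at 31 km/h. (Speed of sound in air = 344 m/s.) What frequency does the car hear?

713 Hz

119 km/h = 33.06 m/s; 31 km/h = 8.611 m/s.
The observer lies on the +x side, so the source is heading away from the observer and the observer is heading toward the source.
With source receding and observer approaching, f' = f · (v + v_o)/(v + v_s).
f' = 762 × (344 + 8.611)/(344 + 33.06) = 762 × 352.61/377.06 ≈ 713 Hz.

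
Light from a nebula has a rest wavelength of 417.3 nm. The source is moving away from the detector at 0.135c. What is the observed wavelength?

Relativistic Doppler for wavelength: λ' = λ₀ · √((1 + β)/(1 − β)).
λ' = 417.3 × √(1.1350/0.8650) = 417.3 × 1.14549 ≈ 478.0 nm.

478.0 nm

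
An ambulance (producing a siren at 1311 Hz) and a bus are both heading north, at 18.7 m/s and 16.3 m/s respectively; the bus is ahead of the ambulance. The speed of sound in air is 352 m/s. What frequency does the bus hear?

1320 Hz

The bus is ahead, so the ambulance is moving toward it while the bus is moving away from the ambulance.
Both move, so f' = f · (v − v_o)/(v − v_s).
f' = 1311 × (352 − 16.3)/(352 − 18.7) = 1311 × 335.7/333.3 ≈ 1320 Hz.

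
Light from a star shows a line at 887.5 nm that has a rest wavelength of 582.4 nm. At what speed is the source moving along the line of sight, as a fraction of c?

0.398c

λ'/λ₀ = 1.5239 > 1 (redshift), so the source is receding.
λ'/λ₀ = √((1 + β)/(1 − β)) for a receding source ⇒ β = (r² − 1)/(r² + 1) with r = λ'/λ₀.
β = (2.3222 − 1)/(2.3222 + 1) ≈ 0.398.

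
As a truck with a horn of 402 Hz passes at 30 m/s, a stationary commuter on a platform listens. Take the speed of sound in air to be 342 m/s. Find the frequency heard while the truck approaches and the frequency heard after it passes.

441 Hz approaching; 370 Hz receding

Approaching: f₁ = f · v/(v − v_s) = 402 × 342/312 ≈ 441 Hz.
Receding: f₂ = f · v/(v + v_s) = 402 × 342/372 ≈ 370 Hz.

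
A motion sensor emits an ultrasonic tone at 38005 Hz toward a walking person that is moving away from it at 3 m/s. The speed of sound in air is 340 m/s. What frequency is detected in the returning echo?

37340 Hz

At the walking person (a moving observer), f₁ = f₀ · (v − u)/v = 38005 × 337/340 ≈ 37670 Hz.
On reflection it acts as a source moving away from the stationary detector: f₂ = f₁ · v/(v + u) = 37670 × 340/343 ≈ 37340 Hz.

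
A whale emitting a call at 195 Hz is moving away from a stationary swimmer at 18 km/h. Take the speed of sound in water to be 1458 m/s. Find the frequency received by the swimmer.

194 Hz

18 km/h = 5 m/s.
Moving source, stationary observer: f' = f · v/(v + v_s) since the source is receding.
f' = 195 × 1458/(1458 + 5) = 195 × 1458/1463 ≈ 194 Hz.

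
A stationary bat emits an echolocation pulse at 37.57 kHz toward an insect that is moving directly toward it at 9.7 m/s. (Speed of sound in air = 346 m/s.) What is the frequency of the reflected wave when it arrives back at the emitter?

At the insect (a moving observer), f₁ = f₀ · (v + u)/v = 37.57 × 355.7/346 ≈ 38.6 kHz.
The reflection then acts as a moving source: f₂ = f₁ · v/(v − u) ≈ 39.7 kHz.

39.7 kHz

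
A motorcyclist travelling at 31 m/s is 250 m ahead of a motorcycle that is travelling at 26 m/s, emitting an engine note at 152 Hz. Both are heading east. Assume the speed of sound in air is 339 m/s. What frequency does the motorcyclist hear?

150 Hz

The motorcyclist is ahead, so the motorcycle is moving toward it while the motorcyclist is moving away from the motorcycle.
Both move, so f' = f · (v − v_o)/(v − v_s).
f' = 152 × (339 − 31)/(339 − 26) = 152 × 308/313 ≈ 150 Hz.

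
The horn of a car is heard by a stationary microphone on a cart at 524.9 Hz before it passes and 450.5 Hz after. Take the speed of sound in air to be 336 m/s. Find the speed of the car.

26 m/s

f₁/f₂ = (v + v_s)/(v − v_s), so v_s = v · (f₁ − f₂)/(f₁ + f₂).
v_s = 336 × (524.9 − 450.5)/(524.9 + 450.5) = 336 × 74.4/975.4 ≈ 26 m/s.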